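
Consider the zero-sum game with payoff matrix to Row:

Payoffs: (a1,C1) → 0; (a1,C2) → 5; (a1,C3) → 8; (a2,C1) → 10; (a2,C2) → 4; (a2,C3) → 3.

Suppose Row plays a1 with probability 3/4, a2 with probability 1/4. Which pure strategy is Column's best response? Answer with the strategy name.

If Column plays C1, Row's expected payoff is (3/4)·0 + (1/4)·10 = 5/2.
If Column plays C2, Row's expected payoff is (3/4)·5 + (1/4)·4 = 19/4.
If Column plays C3, Row's expected payoff is (3/4)·8 + (1/4)·3 = 27/4.
Column minimizes Row's payoff; the smallest is 5/2, so the best response is C1.

C1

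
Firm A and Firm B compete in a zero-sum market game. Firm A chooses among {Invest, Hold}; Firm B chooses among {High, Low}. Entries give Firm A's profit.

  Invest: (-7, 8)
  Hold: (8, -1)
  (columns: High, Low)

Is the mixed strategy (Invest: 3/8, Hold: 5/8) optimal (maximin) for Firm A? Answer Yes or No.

Against High this mix gives (3/8)·(-7) + (5/8)·8 = 19/8.
Against Low this mix gives (3/8)·8 + (5/8)·(-1) = 19/8.
All of Firm B's active replies (High, Low) yield 19/8, and no column does worse for Firm A. The mix makes Firm B indifferent and guarantees 19/8, so it is optimal.

Yes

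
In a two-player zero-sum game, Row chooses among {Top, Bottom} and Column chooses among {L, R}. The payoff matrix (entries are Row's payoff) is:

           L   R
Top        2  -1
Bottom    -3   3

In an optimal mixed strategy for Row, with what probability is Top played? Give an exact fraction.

Row minima: Top → -1, Bottom → -3; maximin = -1.
Column maxima: L → 2, R → 3; minimax = 2.
-1 ≠ 2, so there is no saddle point; optimal play is mixed.
Let Row play Top with probability p. Expected payoff against L: 2p + (-3)(1−p) = 5p − 3; against R: (-1)p + 3(1−p) = −4p + 3.
Setting these equal: 5p − 3 = −4p + 3 ⇒ 9p = 6 ⇒ p = 2/3, and the value is (5)·(2/3) − 3 = 1/3.
For Column: with q = P(L), equating Top's and Bottom's payoffs gives 3q − 1 = −6q + 3 ⇒ q = 4/9.

2/3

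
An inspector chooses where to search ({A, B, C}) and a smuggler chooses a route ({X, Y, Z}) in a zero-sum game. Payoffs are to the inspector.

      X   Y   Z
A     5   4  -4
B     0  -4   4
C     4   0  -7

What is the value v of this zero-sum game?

0

Row minima: A → -4, B → -4, C → -7; maximin = -4.
Column maxima: X → 5, Y → 4, Z → 4; minimax = 4.
-4 ≠ 4, so there is no saddle point; optimal play is mixed.
C is strictly dominated by A, so the inspector never plays it.
X is strictly dominated by Y (it gives the inspector strictly more in every row), so the smuggler never plays it.
On the remaining 2×2 (A, B vs Y, Z):
Let the inspector play A with probability p. Expected payoff against Y: 4p + (-4)(1−p) = 8p − 4; against Z: (-4)p + 4(1−p) = −8p + 4.
Setting these equal: 8p − 4 = −8p + 4 ⇒ 16p = 8 ⇒ p = 1/2, and the value is (8)·(1/2) − 4 = 0.
For the smuggler: with q = P(Y), equating A's and B's payoffs gives 8q − 4 = −8q + 4 ⇒ q = 1/2.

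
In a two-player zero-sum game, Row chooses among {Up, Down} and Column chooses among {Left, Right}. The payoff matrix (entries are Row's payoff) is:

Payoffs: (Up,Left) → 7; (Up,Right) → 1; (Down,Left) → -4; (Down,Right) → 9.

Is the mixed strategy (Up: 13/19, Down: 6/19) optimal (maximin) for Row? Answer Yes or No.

Against Left this mix gives (13/19)·7 + (6/19)·(-4) = 67/19.
Against Right this mix gives (13/19)·1 + (6/19)·9 = 67/19.
All of Column's active replies (Left, Right) yield 67/19, and no column does worse for Row. The mix makes Column indifferent and guarantees 67/19, so it is optimal.

Yes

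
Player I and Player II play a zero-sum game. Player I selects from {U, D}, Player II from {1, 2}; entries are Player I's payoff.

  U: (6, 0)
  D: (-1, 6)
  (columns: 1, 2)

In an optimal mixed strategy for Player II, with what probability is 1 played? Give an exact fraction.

6/13

Row minima: U → 0, D → -1; maximin = 0.
Column maxima: 1 → 6, 2 → 6; minimax = 6.
0 ≠ 6, so there is no saddle point; optimal play is mixed.
Let Player I play U with probability p. Expected payoff against 1: 6p + (-1)(1−p) = 7p − 1; against 2: 0p + 6(1−p) = −6p + 6.
Setting these equal: 7p − 1 = −6p + 6 ⇒ 13p = 7 ⇒ p = 7/13, and the value is (7)·(7/13) − 1 = 36/13.
For Player II: with q = P(1), equating U's and D's payoffs gives 6q = −7q + 6 ⇒ q = 6/13.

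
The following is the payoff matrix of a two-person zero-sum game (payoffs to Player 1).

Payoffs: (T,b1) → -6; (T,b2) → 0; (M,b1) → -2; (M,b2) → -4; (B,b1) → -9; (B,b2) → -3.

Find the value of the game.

-3

Row minima: T → -6, M → -4, B → -9; maximin = -4.
Column maxima: b1 → -2, b2 → 0; minimax = -2.
-4 ≠ -2, so there is no saddle point; optimal play is mixed.
B is strictly dominated by T, so Player 1 never plays it.
On the remaining 2×2 (T, M vs b1, b2):
Let Player 1 play T with probability p. Expected payoff against b1: (-6)p + (-2)(1−p) = −4p − 2; against b2: 0p + (-4)(1−p) = 4p − 4.
Setting these equal: −4p − 2 = 4p − 4 ⇒ −8p = -2 ⇒ p = 1/4, and the value is (-4)·(1/4) − 2 = -3.
For Player 2: with q = P(b1), equating T's and M's payoffs gives −6q = 2q − 4 ⇒ q = 1/2.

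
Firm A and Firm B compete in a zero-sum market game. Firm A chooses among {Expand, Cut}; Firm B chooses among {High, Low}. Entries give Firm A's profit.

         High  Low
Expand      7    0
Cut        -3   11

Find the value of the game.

11/3

Row minima: Expand → 0, Cut → -3; maximin = 0.
Column maxima: High → 7, Low → 11; minimax = 7.
0 ≠ 7, so there is no saddle point; optimal play is mixed.
Let Firm A play Expand with probability p. Expected payoff against High: 7p + (-3)(1−p) = 10p − 3; against Low: 0p + 11(1−p) = −11p + 11.
Setting these equal: 10p − 3 = −11p + 11 ⇒ 21p = 14 ⇒ p = 2/3, and the value is (10)·(2/3) − 3 = 11/3.
For Firm B: with q = P(High), equating Expand's and Cut's payoffs gives 7q = −14q + 11 ⇒ q = 11/21.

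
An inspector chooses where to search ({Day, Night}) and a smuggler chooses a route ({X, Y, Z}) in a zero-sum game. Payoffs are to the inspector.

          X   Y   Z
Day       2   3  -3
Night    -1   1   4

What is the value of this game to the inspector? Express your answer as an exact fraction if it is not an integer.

1/2

Row minima: Day → -3, Night → -1; maximin = -1.
Column maxima: X → 2, Y → 3, Z → 4; minimax = 2.
-1 ≠ 2, so there is no saddle point; optimal play is mixed.
Y is strictly dominated by X (it gives the inspector strictly more in every row), so the smuggler never plays it.
On the remaining 2×2 (Day, Night vs X, Z):
Let the inspector play Day with probability p. Expected payoff against X: 2p + (-1)(1−p) = 3p − 1; against Z: (-3)p + 4(1−p) = −7p + 4.
Setting these equal: 3p − 1 = −7p + 4 ⇒ 10p = 5 ⇒ p = 1/2, and the value is (3)·(1/2) − 1 = 1/2.
For the smuggler: with q = P(X), equating Day's and Night's payoffs gives 5q − 3 = −5q + 4 ⇒ q = 7/10.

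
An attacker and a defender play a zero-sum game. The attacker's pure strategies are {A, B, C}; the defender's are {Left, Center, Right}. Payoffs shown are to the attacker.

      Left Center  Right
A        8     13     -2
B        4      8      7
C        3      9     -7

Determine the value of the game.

64/13

Row minima: A → -2, B → 4, C → -7; maximin = 4.
Column maxima: Left → 8, Center → 13, Right → 7; minimax = 7.
4 ≠ 7, so there is no saddle point; optimal play is mixed.
C is strictly dominated by A, so the attacker never plays it.
Center is strictly dominated by Left (it gives the attacker strictly more in every row), so the defender never plays it.
On the remaining 2×2 (A, B vs Left, Right):
Let the attacker play A with probability p. Expected payoff against Left: 8p + 4(1−p) = 4p + 4; against Right: (-2)p + 7(1−p) = −9p + 7.
Setting these equal: 4p + 4 = −9p + 7 ⇒ 13p = 3 ⇒ p = 3/13, and the value is (4)·(3/13) + 4 = 64/13.
For the defender: with q = P(Left), equating A's and B's payoffs gives 10q − 2 = −3q + 7 ⇒ q = 9/13.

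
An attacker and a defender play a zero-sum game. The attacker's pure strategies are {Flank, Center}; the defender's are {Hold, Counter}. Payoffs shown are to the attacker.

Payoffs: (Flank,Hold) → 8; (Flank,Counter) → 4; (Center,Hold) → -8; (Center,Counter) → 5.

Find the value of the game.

Row minima: Flank → 4, Center → -8; maximin = 4.
Column maxima: Hold → 8, Counter → 5; minimax = 5.
4 ≠ 5, so there is no saddle point; optimal play is mixed.
Let the attacker play Flank with probability p. Expected payoff against Hold: 8p + (-8)(1−p) = 16p − 8; against Counter: 4p + 5(1−p) = −p + 5.
Setting these equal: 16p − 8 = −p + 5 ⇒ 17p = 13 ⇒ p = 13/17, and the value is (16)·(13/17) − 8 = 72/17.
For the defender: with q = P(Hold), equating Flank's and Center's payoffs gives 4q + 4 = −13q + 5 ⇒ q = 1/17.

72/17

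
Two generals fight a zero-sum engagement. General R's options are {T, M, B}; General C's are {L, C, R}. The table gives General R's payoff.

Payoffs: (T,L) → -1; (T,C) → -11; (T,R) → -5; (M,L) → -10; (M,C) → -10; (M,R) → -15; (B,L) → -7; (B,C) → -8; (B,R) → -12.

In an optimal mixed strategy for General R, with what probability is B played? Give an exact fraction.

Row minima: T → -11, M → -15, B → -12; maximin = -11.
Column maxima: L → -1, C → -8, R → -5; minimax = -8.
-11 ≠ -8, so there is no saddle point; optimal play is mixed.
M is strictly dominated by B, so General R never plays it.
With M eliminated, L is strictly dominated by C (it gives General R strictly more in every remaining row), so General C never plays it.
On the remaining 2×2 (T, B vs C, R):
Let General R play T with probability p. Expected payoff against C: (-11)p + (-8)(1−p) = −3p − 8; against R: (-5)p + (-12)(1−p) = 7p − 12.
Setting these equal: −3p − 8 = 7p − 12 ⇒ −10p = -4 ⇒ p = 2/5, and the value is (-3)·(2/5) − 8 = -46/5.
For General C: with q = P(C), equating T's and B's payoffs gives −6q − 5 = 4q − 12 ⇒ q = 7/10.

3/5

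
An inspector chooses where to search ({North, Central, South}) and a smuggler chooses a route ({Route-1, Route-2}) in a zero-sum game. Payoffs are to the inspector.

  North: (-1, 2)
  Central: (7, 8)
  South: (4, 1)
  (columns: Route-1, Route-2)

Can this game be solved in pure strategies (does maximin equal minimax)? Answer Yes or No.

Yes

Row minima: North → -1, Central → 7, South → 1; maximin = 7.
Column maxima: Route-1 → 7, Route-2 → 8; minimax = 7.
maximin = minimax = 7, so a saddle point exists.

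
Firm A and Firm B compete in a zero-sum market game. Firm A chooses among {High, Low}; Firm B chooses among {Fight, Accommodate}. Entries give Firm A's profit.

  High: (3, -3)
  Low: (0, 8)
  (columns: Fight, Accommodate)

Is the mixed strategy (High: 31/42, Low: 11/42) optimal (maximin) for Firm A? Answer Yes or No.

No

Against Fight this mix gives (31/42)·3 + (11/42)·0 = 31/14.
Against Accommodate this mix gives (31/42)·(-3) + (11/42)·8 = -5/42.
Firm B will play Accommodate, holding Firm A to -5/42. Shifting weight toward the row that does better against Accommodate would raise this floor (the equalizing mix achieves 12/7 against both Accommodate and Fight), so the proposed strategy is not optimal.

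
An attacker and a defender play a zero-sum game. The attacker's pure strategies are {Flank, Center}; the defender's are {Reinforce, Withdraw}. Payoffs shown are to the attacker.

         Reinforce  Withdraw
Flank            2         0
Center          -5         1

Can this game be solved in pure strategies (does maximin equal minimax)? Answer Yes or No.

No

Row minima: Flank → 0, Center → -5; maximin = 0.
Column maxima: Reinforce → 2, Withdraw → 1; minimax = 1.
0 ≠ 1, so no pure-strategy equilibrium exists.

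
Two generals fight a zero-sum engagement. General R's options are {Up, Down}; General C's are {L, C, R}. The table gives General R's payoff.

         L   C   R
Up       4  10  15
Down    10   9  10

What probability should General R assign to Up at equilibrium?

Row minima: Up → 4, Down → 9; maximin = 9.
Column maxima: L → 10, C → 10, R → 15; minimax = 10.
9 ≠ 10, so there is no saddle point; optimal play is mixed.
R is strictly dominated by C (it gives General R strictly more in every row), so General C never plays it.
On the remaining 2×2 (Up, Down vs L, C):
Let General R play Up with probability p. Expected payoff against L: 4p + 10(1−p) = −6p + 10; against C: 10p + 9(1−p) = p + 9.
Setting these equal: −6p + 10 = p + 9 ⇒ −7p = -1 ⇒ p = 1/7, and the value is (-6)·(1/7) + 10 = 64/7.
For General C: with q = P(L), equating Up's and Down's payoffs gives −6q + 10 = q + 9 ⇒ q = 1/7.

1/7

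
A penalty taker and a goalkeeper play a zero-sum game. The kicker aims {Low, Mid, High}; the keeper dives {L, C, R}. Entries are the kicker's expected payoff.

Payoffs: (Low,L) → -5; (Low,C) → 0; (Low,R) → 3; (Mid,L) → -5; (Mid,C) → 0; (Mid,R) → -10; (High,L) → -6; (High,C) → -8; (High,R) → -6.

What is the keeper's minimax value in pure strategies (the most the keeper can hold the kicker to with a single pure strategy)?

Column maxima: L → -5, C → 0, R → 3.
The smallest of these is -5.

-5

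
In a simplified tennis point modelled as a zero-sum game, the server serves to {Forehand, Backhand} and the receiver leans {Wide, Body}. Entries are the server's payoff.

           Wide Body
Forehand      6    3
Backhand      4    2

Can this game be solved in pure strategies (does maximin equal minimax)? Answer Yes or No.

Yes

Row minima: Forehand → 3, Backhand → 2; maximin = 3.
Column maxima: Wide → 6, Body → 3; minimax = 3.
maximin = minimax = 3, so a saddle point exists.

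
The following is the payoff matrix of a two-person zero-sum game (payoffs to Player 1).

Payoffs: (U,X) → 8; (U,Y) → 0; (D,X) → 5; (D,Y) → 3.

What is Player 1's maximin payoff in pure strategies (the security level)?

Row minima: U → 0, D → 3.
The best of these is 3.

3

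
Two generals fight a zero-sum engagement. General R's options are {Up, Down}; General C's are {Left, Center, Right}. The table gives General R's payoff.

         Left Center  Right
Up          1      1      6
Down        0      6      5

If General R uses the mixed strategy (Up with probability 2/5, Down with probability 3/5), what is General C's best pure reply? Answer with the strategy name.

Left

If General C plays Left, General R's expected payoff is (2/5)·1 + (3/5)·0 = 2/5.
If General C plays Center, General R's expected payoff is (2/5)·1 + (3/5)·6 = 4.
If General C plays Right, General R's expected payoff is (2/5)·6 + (3/5)·5 = 27/5.
General C minimizes General R's payoff; the smallest is 2/5, so the best response is Left.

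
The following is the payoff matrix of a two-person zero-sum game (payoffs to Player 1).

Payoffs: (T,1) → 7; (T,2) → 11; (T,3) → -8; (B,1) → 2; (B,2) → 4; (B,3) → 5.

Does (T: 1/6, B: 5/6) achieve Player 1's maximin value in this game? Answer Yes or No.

Yes

Against 1 this mix gives (1/6)·7 + (5/6)·2 = 17/6.
Against 2 this mix gives (1/6)·11 + (5/6)·4 = 31/6.
Against 3 this mix gives (1/6)·(-8) + (5/6)·5 = 17/6.
All of Player 2's active replies (1, 3) yield 17/6, and no column does worse for Player 1. The mix makes Player 2 indifferent and guarantees 17/6, so it is optimal.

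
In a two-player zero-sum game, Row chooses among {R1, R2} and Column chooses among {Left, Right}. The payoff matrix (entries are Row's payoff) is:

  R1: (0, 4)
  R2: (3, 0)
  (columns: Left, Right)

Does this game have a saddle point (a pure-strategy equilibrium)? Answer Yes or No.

No

Row minima: R1 → 0, R2 → 0; maximin = 0.
Column maxima: Left → 3, Right → 4; minimax = 3.
0 ≠ 3, so no pure-strategy equilibrium exists.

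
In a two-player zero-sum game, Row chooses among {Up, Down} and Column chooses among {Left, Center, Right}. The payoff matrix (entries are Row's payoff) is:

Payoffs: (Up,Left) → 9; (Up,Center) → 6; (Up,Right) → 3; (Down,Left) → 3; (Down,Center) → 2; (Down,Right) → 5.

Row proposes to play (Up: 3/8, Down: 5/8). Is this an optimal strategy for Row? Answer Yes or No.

No

Against Left this mix gives (3/8)·9 + (5/8)·3 = 21/4.
Against Center this mix gives (3/8)·6 + (5/8)·2 = 7/2.
Against Right this mix gives (3/8)·3 + (5/8)·5 = 17/4.
Column will play Center, holding Row to 7/2. Shifting weight toward the row that does better against Center would raise this floor (the equalizing mix achieves 4 against both Center and Right), so the proposed strategy is not optimal.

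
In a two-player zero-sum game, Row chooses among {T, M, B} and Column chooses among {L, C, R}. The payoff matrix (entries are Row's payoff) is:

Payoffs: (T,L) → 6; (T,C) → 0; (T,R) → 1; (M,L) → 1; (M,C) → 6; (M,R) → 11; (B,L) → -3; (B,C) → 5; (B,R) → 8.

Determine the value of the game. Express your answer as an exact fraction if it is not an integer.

36/11

Row minima: T → 0, M → 1, B → -3; maximin = 1.
Column maxima: L → 6, C → 6, R → 11; minimax = 6.
1 ≠ 6, so there is no saddle point; optimal play is mixed.
B is strictly dominated by M, so Row never plays it.
R is strictly dominated by C (it gives Row strictly more in every row), so Column never plays it.
On the remaining 2×2 (T, M vs L, C):
Let Row play T with probability p. Expected payoff against L: 6p + 1(1−p) = 5p + 1; against C: 0p + 6(1−p) = −6p + 6.
Setting these equal: 5p + 1 = −6p + 6 ⇒ 11p = 5 ⇒ p = 5/11, and the value is (5)·(5/11) + 1 = 36/11.
For Column: with q = P(L), equating T's and M's payoffs gives 6q = −5q + 6 ⇒ q = 6/11.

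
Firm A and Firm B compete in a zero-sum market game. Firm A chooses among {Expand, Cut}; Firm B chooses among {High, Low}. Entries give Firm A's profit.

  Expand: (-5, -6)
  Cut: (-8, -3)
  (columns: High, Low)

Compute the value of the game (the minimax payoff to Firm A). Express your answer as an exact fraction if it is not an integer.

-11/2

Row minima: Expand → -6, Cut → -8; maximin = -6.
Column maxima: High → -5, Low → -3; minimax = -5.
-6 ≠ -5, so there is no saddle point; optimal play is mixed.
Let Firm A play Expand with probability p. Expected payoff against High: (-5)p + (-8)(1−p) = 3p − 8; against Low: (-6)p + (-3)(1−p) = −3p − 3.
Setting these equal: 3p − 8 = −3p − 3 ⇒ 6p = 5 ⇒ p = 5/6, and the value is (3)·(5/6) − 8 = -11/2.
For Firm B: with q = P(High), equating Expand's and Cut's payoffs gives q − 6 = −5q − 3 ⇒ q = 1/2.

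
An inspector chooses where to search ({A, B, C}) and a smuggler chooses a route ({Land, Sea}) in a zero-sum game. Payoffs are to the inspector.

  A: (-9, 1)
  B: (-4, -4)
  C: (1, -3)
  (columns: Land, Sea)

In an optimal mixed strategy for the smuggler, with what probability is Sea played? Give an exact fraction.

Row minima: A → -9, B → -4, C → -3; maximin = -3.
Column maxima: Land → 1, Sea → 1; minimax = 1.
-3 ≠ 1, so there is no saddle point; optimal play is mixed.
B is strictly dominated by C, so the inspector never plays it.
On the remaining 2×2 (A, C vs Land, Sea):
Let the inspector play A with probability p. Expected payoff against Land: (-9)p + 1(1−p) = −10p + 1; against Sea: 1p + (-3)(1−p) = 4p − 3.
Setting these equal: −10p + 1 = 4p − 3 ⇒ −14p = -4 ⇒ p = 2/7, and the value is (-10)·(2/7) + 1 = -13/7.
For the smuggler: with q = P(Land), equating A's and C's payoffs gives −10q + 1 = 4q − 3 ⇒ q = 2/7.

5/7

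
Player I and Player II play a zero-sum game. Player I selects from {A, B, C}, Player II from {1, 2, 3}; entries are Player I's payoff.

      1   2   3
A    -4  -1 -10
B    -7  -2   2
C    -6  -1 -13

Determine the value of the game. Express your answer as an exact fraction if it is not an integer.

-26/5

Row minima: A → -10, B → -7, C → -13; maximin = -7.
Column maxima: 1 → -4, 2 → -1, 3 → 2; minimax = -4.
-7 ≠ -4, so there is no saddle point; optimal play is mixed.
2 is strictly dominated by 1 (it gives Player I strictly more in every row), so Player II never plays it.
With 2 eliminated, C is strictly dominated by A (A gives Player I strictly more in every remaining column), so Player I never plays it.
On the remaining 2×2 (A, B vs 1, 3):
Let Player I play A with probability p. Expected payoff against 1: (-4)p + (-7)(1−p) = 3p − 7; against 3: (-10)p + 2(1−p) = −12p + 2.
Setting these equal: 3p − 7 = −12p + 2 ⇒ 15p = 9 ⇒ p = 3/5, and the value is (3)·(3/5) − 7 = -26/5.
For Player II: with q = P(1), equating A's and B's payoffs gives 6q − 10 = −9q + 2 ⇒ q = 4/5.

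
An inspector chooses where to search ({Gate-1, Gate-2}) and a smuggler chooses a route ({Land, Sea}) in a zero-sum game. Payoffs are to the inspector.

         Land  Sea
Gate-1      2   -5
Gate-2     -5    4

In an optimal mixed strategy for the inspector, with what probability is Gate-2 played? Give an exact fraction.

7/16

Row minima: Gate-1 → -5, Gate-2 → -5; maximin = -5.
Column maxima: Land → 2, Sea → 4; minimax = 2.
-5 ≠ 2, so there is no saddle point; optimal play is mixed.
Let the inspector play Gate-1 with probability p. Expected payoff against Land: 2p + (-5)(1−p) = 7p − 5; against Sea: (-5)p + 4(1−p) = −9p + 4.
Setting these equal: 7p − 5 = −9p + 4 ⇒ 16p = 9 ⇒ p = 9/16, and the value is (7)·(9/16) − 5 = -17/16.
For the smuggler: with q = P(Land), equating Gate-1's and Gate-2's payoffs gives 7q − 5 = −9q + 4 ⇒ q = 9/16.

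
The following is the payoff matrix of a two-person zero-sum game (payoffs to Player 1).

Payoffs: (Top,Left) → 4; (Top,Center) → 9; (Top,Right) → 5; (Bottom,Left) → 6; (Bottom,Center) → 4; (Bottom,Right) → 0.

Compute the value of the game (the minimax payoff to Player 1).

30/7

Row minima: Top → 4, Bottom → 0; maximin = 4.
Column maxima: Left → 6, Center → 9, Right → 5; minimax = 5.
4 ≠ 5, so there is no saddle point; optimal play is mixed.
Center is strictly dominated by Right (it gives Player 1 strictly more in every row), so Player 2 never plays it.
On the remaining 2×2 (Top, Bottom vs Left, Right):
Let Player 1 play Top with probability p. Expected payoff against Left: 4p + 6(1−p) = −2p + 6; against Right: 5p + 0(1−p) = 5p.
Setting these equal: −2p + 6 = 5p ⇒ −7p = -6 ⇒ p = 6/7, and the value is (-2)·(6/7) + 6 = 30/7.
For Player 2: with q = P(Left), equating Top's and Bottom's payoffs gives −q + 5 = 6q ⇒ q = 5/7.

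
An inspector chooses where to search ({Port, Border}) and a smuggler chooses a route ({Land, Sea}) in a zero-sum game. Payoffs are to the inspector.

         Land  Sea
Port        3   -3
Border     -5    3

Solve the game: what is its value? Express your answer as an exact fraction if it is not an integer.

-3/7

Row minima: Port → -3, Border → -5; maximin = -3.
Column maxima: Land → 3, Sea → 3; minimax = 3.
-3 ≠ 3, so there is no saddle point; optimal play is mixed.
Let the inspector play Port with probability p. Expected payoff against Land: 3p + (-5)(1−p) = 8p − 5; against Sea: (-3)p + 3(1−p) = −6p + 3.
Setting these equal: 8p − 5 = −6p + 3 ⇒ 14p = 8 ⇒ p = 4/7, and the value is (8)·(4/7) − 5 = -3/7.
For the smuggler: with q = P(Land), equating Port's and Border's payoffs gives 6q − 3 = −8q + 3 ⇒ q = 3/7.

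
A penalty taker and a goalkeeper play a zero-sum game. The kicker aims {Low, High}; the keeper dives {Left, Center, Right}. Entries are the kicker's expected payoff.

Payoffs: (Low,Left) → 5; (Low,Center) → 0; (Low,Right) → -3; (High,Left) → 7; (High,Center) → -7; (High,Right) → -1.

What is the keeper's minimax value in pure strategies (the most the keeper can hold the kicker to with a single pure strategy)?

Column maxima: Left → 7, Center → 0, Right → -1.
The smallest of these is -1.

-1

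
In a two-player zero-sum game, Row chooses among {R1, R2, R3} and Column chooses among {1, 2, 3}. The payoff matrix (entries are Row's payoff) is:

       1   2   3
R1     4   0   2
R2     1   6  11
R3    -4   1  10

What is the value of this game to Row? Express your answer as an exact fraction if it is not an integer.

8/3

Row minima: R1 → 0, R2 → 1, R3 → -4; maximin = 1.
Column maxima: 1 → 4, 2 → 6, 3 → 11; minimax = 4.
1 ≠ 4, so there is no saddle point; optimal play is mixed.
R3 is strictly dominated by R2, so Row never plays it.
3 is strictly dominated by 2 (it gives Row strictly more in every row), so Column never plays it.
On the remaining 2×2 (R1, R2 vs 1, 2):
Let Row play R1 with probability p. Expected payoff against 1: 4p + 1(1−p) = 3p + 1; against 2: 0p + 6(1−p) = −6p + 6.
Setting these equal: 3p + 1 = −6p + 6 ⇒ 9p = 5 ⇒ p = 5/9, and the value is (3)·(5/9) + 1 = 8/3.
For Column: with q = P(1), equating R1's and R2's payoffs gives 4q = −5q + 6 ⇒ q = 2/3.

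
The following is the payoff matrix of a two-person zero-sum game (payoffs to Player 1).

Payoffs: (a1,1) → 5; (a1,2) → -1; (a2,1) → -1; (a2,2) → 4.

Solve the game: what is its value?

19/11

Row minima: a1 → -1, a2 → -1; maximin = -1.
Column maxima: 1 → 5, 2 → 4; minimax = 4.
-1 ≠ 4, so there is no saddle point; optimal play is mixed.
Let Player 1 play a1 with probability p. Expected payoff against 1: 5p + (-1)(1−p) = 6p − 1; against 2: (-1)p + 4(1−p) = −5p + 4.
Setting these equal: 6p − 1 = −5p + 4 ⇒ 11p = 5 ⇒ p = 5/11, and the value is (6)·(5/11) − 1 = 19/11.
For Player 2: with q = P(1), equating a1's and a2's payoffs gives 6q − 1 = −5q + 4 ⇒ q = 5/11.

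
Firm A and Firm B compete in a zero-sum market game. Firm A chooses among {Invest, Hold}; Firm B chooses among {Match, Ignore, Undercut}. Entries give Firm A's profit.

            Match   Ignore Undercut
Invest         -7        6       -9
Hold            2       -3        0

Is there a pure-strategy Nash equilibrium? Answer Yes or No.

Row minima: Invest → -9, Hold → -3; maximin = -3.
Column maxima: Match → 2, Ignore → 6, Undercut → 0; minimax = 0.
-3 ≠ 0, so no pure-strategy equilibrium exists.

No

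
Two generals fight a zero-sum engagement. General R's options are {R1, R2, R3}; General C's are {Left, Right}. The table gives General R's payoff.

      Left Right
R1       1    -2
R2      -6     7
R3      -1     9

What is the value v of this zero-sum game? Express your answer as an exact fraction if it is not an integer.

Row minima: R1 → -2, R2 → -6, R3 → -1; maximin = -1.
Column maxima: Left → 1, Right → 9; minimax = 1.
-1 ≠ 1, so there is no saddle point; optimal play is mixed.
R2 is strictly dominated by R3, so General R never plays it.
On the remaining 2×2 (R1, R3 vs Left, Right):
Let General R play R1 with probability p. Expected payoff against Left: 1p + (-1)(1−p) = 2p − 1; against Right: (-2)p + 9(1−p) = −11p + 9.
Setting these equal: 2p − 1 = −11p + 9 ⇒ 13p = 10 ⇒ p = 10/13, and the value is (2)·(10/13) − 1 = 7/13.
For General C: with q = P(Left), equating R1's and R3's payoffs gives 3q − 2 = −10q + 9 ⇒ q = 11/13.

7/13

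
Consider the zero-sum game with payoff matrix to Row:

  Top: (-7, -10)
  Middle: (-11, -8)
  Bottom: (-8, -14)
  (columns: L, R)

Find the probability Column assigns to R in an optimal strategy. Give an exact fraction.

Row minima: Top → -10, Middle → -11, Bottom → -14; maximin = -10.
Column maxima: L → -7, R → -8; minimax = -8.
-10 ≠ -8, so there is no saddle point; optimal play is mixed.
Bottom is strictly dominated by Top, so Row never plays it.
On the remaining 2×2 (Top, Middle vs L, R):
Let Row play Top with probability p. Expected payoff against L: (-7)p + (-11)(1−p) = 4p − 11; against R: (-10)p + (-8)(1−p) = −2p − 8.
Setting these equal: 4p − 11 = −2p − 8 ⇒ 6p = 3 ⇒ p = 1/2, and the value is (4)·(1/2) − 11 = -9.
For Column: with q = P(L), equating Top's and Middle's payoffs gives 3q − 10 = −3q − 8 ⇒ q = 1/3.

2/3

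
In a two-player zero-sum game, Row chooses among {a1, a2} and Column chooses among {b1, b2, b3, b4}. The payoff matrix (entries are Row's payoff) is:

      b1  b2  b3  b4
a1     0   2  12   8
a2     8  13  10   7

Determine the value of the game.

Row minima: a1 → 0, a2 → 7; maximin = 7.
Column maxima: b1 → 8, b2 → 13, b3 → 12, b4 → 8; minimax = 8.
7 ≠ 8, so there is no saddle point; optimal play is mixed.
b2 is strictly dominated by b1 (it gives Row strictly more in every row), so Column never plays it.
b3 is strictly dominated by b1 (it gives Row strictly more in every row), so Column never plays it.
On the remaining 2×2 (a1, a2 vs b1, b4):
Let Row play a1 with probability p. Expected payoff against b1: 0p + 8(1−p) = −8p + 8; against b4: 8p + 7(1−p) = p + 7.
Setting these equal: −8p + 8 = p + 7 ⇒ −9p = -1 ⇒ p = 1/9, and the value is (-8)·(1/9) + 8 = 64/9.
For Column: with q = P(b1), equating a1's and a2's payoffs gives −8q + 8 = q + 7 ⇒ q = 1/9.

64/9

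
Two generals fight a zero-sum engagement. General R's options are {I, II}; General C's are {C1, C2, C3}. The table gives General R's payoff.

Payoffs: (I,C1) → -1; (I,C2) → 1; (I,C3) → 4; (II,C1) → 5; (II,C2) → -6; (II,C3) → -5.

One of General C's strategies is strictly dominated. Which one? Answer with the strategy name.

C2 holds General R's payoff strictly below C3 in every row: 1 < 4, -6 < -5.
So C3 is strictly dominated for General C.

C3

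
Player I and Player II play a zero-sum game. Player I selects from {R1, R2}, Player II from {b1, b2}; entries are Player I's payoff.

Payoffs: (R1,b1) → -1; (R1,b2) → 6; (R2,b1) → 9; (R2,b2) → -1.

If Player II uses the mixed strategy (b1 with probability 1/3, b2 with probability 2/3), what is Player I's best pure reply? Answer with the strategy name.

R1

Expected payoff of R1: (1/3)·(-1) + (2/3)·6 = 11/3.
Expected payoff of R2: (1/3)·9 + (2/3)·(-1) = 7/3.
The largest is 11/3, so Player I's best response is R1.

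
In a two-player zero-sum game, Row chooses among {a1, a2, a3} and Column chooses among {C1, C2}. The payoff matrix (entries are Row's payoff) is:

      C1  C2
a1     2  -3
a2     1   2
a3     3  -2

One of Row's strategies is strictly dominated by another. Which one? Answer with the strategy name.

a1

a3 gives a strictly higher payoff than a1 against every column: 3 > 2, -2 > -3.
So a1 is strictly dominated and Row never plays it.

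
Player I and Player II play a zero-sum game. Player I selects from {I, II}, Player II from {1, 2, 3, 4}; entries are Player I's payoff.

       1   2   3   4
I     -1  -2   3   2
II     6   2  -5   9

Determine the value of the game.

Row minima: I → -2, II → -5; maximin = -2.
Column maxima: 1 → 6, 2 → 2, 3 → 3, 4 → 9; minimax = 2.
-2 ≠ 2, so there is no saddle point; optimal play is mixed.
1 is strictly dominated by 2 (it gives Player I strictly more in every row), so Player II never plays it.
4 is strictly dominated by 2 (it gives Player I strictly more in every row), so Player II never plays it.
On the remaining 2×2 (I, II vs 2, 3):
Let Player I play I with probability p. Expected payoff against 2: (-2)p + 2(1−p) = −4p + 2; against 3: 3p + (-5)(1−p) = 8p − 5.
Setting these equal: −4p + 2 = 8p − 5 ⇒ −12p = -7 ⇒ p = 7/12, and the value is (-4)·(7/12) + 2 = -1/3.
For Player II: with q = P(2), equating I's and II's payoffs gives −5q + 3 = 7q − 5 ⇒ q = 2/3.

-1/3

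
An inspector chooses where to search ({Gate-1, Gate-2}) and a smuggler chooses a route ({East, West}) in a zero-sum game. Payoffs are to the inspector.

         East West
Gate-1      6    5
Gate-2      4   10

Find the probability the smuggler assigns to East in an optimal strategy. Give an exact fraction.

5/7

Row minima: Gate-1 → 5, Gate-2 → 4; maximin = 5.
Column maxima: East → 6, West → 10; minimax = 6.
5 ≠ 6, so there is no saddle point; optimal play is mixed.
Let the inspector play Gate-1 with probability p. Expected payoff against East: 6p + 4(1−p) = 2p + 4; against West: 5p + 10(1−p) = −5p + 10.
Setting these equal: 2p + 4 = −5p + 10 ⇒ 7p = 6 ⇒ p = 6/7, and the value is (2)·(6/7) + 4 = 40/7.
For the smuggler: with q = P(East), equating Gate-1's and Gate-2's payoffs gives q + 5 = −6q + 10 ⇒ q = 5/7.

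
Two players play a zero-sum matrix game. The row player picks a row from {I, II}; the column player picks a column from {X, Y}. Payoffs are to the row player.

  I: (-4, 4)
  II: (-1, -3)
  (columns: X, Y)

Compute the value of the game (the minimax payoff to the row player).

-8/5

Row minima: I → -4, II → -3; maximin = -3.
Column maxima: X → -1, Y → 4; minimax = -1.
-3 ≠ -1, so there is no saddle point; optimal play is mixed.
Let the row player play I with probability p. Expected payoff against X: (-4)p + (-1)(1−p) = −3p − 1; against Y: 4p + (-3)(1−p) = 7p − 3.
Setting these equal: −3p − 1 = 7p − 3 ⇒ −10p = -2 ⇒ p = 1/5, and the value is (-3)·(1/5) − 1 = -8/5.
For the column player: with q = P(X), equating I's and II's payoffs gives −8q + 4 = 2q − 3 ⇒ q = 7/10.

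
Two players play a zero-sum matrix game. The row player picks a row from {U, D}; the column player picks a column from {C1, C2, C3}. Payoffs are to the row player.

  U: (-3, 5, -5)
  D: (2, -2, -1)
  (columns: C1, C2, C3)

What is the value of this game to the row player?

-15/11

Row minima: U → -5, D → -2; maximin = -2.
Column maxima: C1 → 2, C2 → 5, C3 → -1; minimax = -1.
-2 ≠ -1, so there is no saddle point; optimal play is mixed.
C1 is strictly dominated by C3 (it gives the row player strictly more in every row), so the column player never plays it.
On the remaining 2×2 (U, D vs C2, C3):
Let the row player play U with probability p. Expected payoff against C2: 5p + (-2)(1−p) = 7p − 2; against C3: (-5)p + (-1)(1−p) = −4p − 1.
Setting these equal: 7p − 2 = −4p − 1 ⇒ 11p = 1 ⇒ p = 1/11, and the value is (7)·(1/11) − 2 = -15/11.
For the column player: with q = P(C2), equating U's and D's payoffs gives 10q − 5 = −q − 1 ⇒ q = 4/11.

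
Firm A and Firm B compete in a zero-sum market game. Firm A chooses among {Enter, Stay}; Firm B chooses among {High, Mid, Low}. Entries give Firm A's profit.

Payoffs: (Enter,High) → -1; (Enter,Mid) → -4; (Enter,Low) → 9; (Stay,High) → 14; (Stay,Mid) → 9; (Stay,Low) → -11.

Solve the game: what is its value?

Row minima: Enter → -4, Stay → -11; maximin = -4.
Column maxima: High → 14, Mid → 9, Low → 9; minimax = 9.
-4 ≠ 9, so there is no saddle point; optimal play is mixed.
High is strictly dominated by Mid (it gives Firm A strictly more in every row), so Firm B never plays it.
On the remaining 2×2 (Enter, Stay vs Mid, Low):
Let Firm A play Enter with probability p. Expected payoff against Mid: (-4)p + 9(1−p) = −13p + 9; against Low: 9p + (-11)(1−p) = 20p − 11.
Setting these equal: −13p + 9 = 20p − 11 ⇒ −33p = -20 ⇒ p = 20/33, and the value is (-13)·(20/33) + 9 = 37/33.
For Firm B: with q = P(Mid), equating Enter's and Stay's payoffs gives −13q + 9 = 20q − 11 ⇒ q = 20/33.

37/33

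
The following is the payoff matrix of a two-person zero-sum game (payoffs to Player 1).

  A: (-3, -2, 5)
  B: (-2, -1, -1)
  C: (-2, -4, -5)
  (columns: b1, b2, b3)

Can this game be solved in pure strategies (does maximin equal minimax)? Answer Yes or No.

Yes

Row minima: A → -3, B → -2, C → -5; maximin = -2.
Column maxima: b1 → -2, b2 → -1, b3 → 5; minimax = -2.
maximin = minimax = -2, so a saddle point exists.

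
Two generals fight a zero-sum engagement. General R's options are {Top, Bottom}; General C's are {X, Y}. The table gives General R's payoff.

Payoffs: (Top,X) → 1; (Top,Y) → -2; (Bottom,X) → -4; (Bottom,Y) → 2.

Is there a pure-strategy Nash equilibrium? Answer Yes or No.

Row minima: Top → -2, Bottom → -4; maximin = -2.
Column maxima: X → 1, Y → 2; minimax = 1.
-2 ≠ 1, so no pure-strategy equilibrium exists.

No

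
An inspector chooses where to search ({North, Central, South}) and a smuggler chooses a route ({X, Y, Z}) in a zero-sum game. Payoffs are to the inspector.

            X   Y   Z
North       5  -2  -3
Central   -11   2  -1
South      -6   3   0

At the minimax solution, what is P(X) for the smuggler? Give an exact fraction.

3/14

Row minima: North → -3, Central → -11, South → -6; maximin = -3.
Column maxima: X → 5, Y → 3, Z → 0; minimax = 0.
-3 ≠ 0, so there is no saddle point; optimal play is mixed.
Central is strictly dominated by South, so the inspector never plays it.
Y is strictly dominated by Z (it gives the inspector strictly more in every row), so the smuggler never plays it.
On the remaining 2×2 (North, South vs X, Z):
Let the inspector play North with probability p. Expected payoff against X: 5p + (-6)(1−p) = 11p − 6; against Z: (-3)p + 0(1−p) = −3p.
Setting these equal: 11p − 6 = −3p ⇒ 14p = 6 ⇒ p = 3/7, and the value is (11)·(3/7) − 6 = -9/7.
For the smuggler: with q = P(X), equating North's and South's payoffs gives 8q − 3 = −6q ⇒ q = 3/14.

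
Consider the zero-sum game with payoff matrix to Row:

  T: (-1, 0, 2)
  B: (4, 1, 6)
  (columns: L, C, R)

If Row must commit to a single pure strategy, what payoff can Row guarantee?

1

Row minima: T → -1, B → 1.
The best of these is 1.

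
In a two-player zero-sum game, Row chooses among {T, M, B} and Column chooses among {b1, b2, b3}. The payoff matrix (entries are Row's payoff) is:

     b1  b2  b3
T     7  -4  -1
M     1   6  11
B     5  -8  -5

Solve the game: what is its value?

Row minima: T → -4, M → 1, B → -8; maximin = 1.
Column maxima: b1 → 7, b2 → 6, b3 → 11; minimax = 6.
1 ≠ 6, so there is no saddle point; optimal play is mixed.
B is strictly dominated by T, so Row never plays it.
b3 is strictly dominated by b2 (it gives Row strictly more in every row), so Column never plays it.
On the remaining 2×2 (T, M vs b1, b2):
Let Row play T with probability p. Expected payoff against b1: 7p + 1(1−p) = 6p + 1; against b2: (-4)p + 6(1−p) = −10p + 6.
Setting these equal: 6p + 1 = −10p + 6 ⇒ 16p = 5 ⇒ p = 5/16, and the value is (6)·(5/16) + 1 = 23/8.
For Column: with q = P(b1), equating T's and M's payoffs gives 11q − 4 = −5q + 6 ⇒ q = 5/8.

23/8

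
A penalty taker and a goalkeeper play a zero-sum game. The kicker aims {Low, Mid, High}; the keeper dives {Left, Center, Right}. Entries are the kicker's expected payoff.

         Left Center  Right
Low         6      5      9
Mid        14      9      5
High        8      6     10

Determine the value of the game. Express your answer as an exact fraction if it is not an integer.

Row minima: Low → 5, Mid → 5, High → 6; maximin = 6.
Column maxima: Left → 14, Center → 9, Right → 10; minimax = 9.
6 ≠ 9, so there is no saddle point; optimal play is mixed.
Low is strictly dominated by High, so the kicker never plays it.
Left is strictly dominated by Center (it gives the kicker strictly more in every row), so the keeper never plays it.
On the remaining 2×2 (Mid, High vs Center, Right):
Let the kicker play Mid with probability p. Expected payoff against Center: 9p + 6(1−p) = 3p + 6; against Right: 5p + 10(1−p) = −5p + 10.
Setting these equal: 3p + 6 = −5p + 10 ⇒ 8p = 4 ⇒ p = 1/2, and the value is (3)·(1/2) + 6 = 15/2.
For the keeper: with q = P(Center), equating Mid's and High's payoffs gives 4q + 5 = −4q + 10 ⇒ q = 5/8.

15/2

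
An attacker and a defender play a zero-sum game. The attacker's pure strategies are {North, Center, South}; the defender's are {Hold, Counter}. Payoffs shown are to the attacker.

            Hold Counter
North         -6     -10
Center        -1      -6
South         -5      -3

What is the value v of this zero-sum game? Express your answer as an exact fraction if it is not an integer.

-27/7

Row minima: North → -10, Center → -6, South → -5; maximin = -5.
Column maxima: Hold → -1, Counter → -3; minimax = -3.
-5 ≠ -3, so there is no saddle point; optimal play is mixed.
North is strictly dominated by Center, so the attacker never plays it.
On the remaining 2×2 (Center, South vs Hold, Counter):
Let the attacker play Center with probability p. Expected payoff against Hold: (-1)p + (-5)(1−p) = 4p − 5; against Counter: (-6)p + (-3)(1−p) = −3p − 3.
Setting these equal: 4p − 5 = −3p − 3 ⇒ 7p = 2 ⇒ p = 2/7, and the value is (4)·(2/7) − 5 = -27/7.
For the defender: with q = P(Hold), equating Center's and South's payoffs gives 5q − 6 = −2q − 3 ⇒ q = 3/7.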